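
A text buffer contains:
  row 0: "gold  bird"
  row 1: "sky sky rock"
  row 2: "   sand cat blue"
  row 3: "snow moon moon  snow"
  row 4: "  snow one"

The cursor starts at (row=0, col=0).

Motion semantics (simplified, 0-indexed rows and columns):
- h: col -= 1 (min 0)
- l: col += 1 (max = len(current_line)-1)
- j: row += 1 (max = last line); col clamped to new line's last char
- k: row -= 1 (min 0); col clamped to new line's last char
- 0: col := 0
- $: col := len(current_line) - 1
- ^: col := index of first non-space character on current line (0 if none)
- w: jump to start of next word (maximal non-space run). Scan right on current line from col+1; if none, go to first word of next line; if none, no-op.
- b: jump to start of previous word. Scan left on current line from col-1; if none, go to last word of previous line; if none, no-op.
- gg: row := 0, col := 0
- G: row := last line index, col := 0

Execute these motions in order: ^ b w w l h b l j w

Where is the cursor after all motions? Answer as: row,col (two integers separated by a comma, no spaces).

After 1 (^): row=0 col=0 char='g'
After 2 (b): row=0 col=0 char='g'
After 3 (w): row=0 col=6 char='b'
After 4 (w): row=1 col=0 char='s'
After 5 (l): row=1 col=1 char='k'
After 6 (h): row=1 col=0 char='s'
After 7 (b): row=0 col=6 char='b'
After 8 (l): row=0 col=7 char='i'
After 9 (j): row=1 col=7 char='_'
After 10 (w): row=1 col=8 char='r'

Answer: 1,8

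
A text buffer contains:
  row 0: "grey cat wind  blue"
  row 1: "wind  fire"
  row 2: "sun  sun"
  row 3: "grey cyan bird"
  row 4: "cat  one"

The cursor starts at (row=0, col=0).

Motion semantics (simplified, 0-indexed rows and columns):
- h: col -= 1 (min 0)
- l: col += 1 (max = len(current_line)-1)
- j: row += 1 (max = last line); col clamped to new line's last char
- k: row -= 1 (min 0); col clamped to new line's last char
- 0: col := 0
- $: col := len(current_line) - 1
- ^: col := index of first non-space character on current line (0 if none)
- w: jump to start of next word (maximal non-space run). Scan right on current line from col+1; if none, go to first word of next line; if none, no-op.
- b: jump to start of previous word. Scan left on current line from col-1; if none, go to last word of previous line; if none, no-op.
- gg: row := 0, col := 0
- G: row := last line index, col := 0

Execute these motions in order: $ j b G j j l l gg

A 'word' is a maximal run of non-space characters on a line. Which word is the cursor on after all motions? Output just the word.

Answer: grey

Derivation:
After 1 ($): row=0 col=18 char='e'
After 2 (j): row=1 col=9 char='e'
After 3 (b): row=1 col=6 char='f'
After 4 (G): row=4 col=0 char='c'
After 5 (j): row=4 col=0 char='c'
After 6 (j): row=4 col=0 char='c'
After 7 (l): row=4 col=1 char='a'
After 8 (l): row=4 col=2 char='t'
After 9 (gg): row=0 col=0 char='g'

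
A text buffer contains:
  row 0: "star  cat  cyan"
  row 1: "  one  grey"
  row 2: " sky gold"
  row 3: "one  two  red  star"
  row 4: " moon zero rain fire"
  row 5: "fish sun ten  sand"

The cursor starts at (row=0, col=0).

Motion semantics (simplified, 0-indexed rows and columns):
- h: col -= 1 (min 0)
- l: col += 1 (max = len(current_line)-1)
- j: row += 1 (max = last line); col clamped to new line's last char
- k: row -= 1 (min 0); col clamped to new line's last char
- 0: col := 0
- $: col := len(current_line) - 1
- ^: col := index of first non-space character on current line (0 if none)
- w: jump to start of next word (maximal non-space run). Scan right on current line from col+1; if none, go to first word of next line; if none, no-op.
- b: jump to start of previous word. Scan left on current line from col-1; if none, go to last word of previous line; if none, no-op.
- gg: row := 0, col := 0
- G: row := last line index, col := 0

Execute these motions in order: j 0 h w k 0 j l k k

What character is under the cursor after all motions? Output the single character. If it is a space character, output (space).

After 1 (j): row=1 col=0 char='_'
After 2 (0): row=1 col=0 char='_'
After 3 (h): row=1 col=0 char='_'
After 4 (w): row=1 col=2 char='o'
After 5 (k): row=0 col=2 char='a'
After 6 (0): row=0 col=0 char='s'
After 7 (j): row=1 col=0 char='_'
After 8 (l): row=1 col=1 char='_'
After 9 (k): row=0 col=1 char='t'
After 10 (k): row=0 col=1 char='t'

Answer: t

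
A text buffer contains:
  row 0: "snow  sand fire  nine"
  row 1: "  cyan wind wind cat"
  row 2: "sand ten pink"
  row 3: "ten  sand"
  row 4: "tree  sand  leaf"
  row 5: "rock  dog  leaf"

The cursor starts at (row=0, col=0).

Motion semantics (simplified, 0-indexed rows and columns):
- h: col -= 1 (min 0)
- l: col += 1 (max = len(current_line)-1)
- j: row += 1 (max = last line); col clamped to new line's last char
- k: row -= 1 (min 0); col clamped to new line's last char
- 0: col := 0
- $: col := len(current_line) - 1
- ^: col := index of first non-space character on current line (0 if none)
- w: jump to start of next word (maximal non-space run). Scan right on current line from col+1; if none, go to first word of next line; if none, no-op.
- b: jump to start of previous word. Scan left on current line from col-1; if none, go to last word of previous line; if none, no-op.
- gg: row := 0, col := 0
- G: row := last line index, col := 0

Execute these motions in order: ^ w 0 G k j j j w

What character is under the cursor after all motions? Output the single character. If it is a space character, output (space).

After 1 (^): row=0 col=0 char='s'
After 2 (w): row=0 col=6 char='s'
After 3 (0): row=0 col=0 char='s'
After 4 (G): row=5 col=0 char='r'
After 5 (k): row=4 col=0 char='t'
After 6 (j): row=5 col=0 char='r'
After 7 (j): row=5 col=0 char='r'
After 8 (j): row=5 col=0 char='r'
After 9 (w): row=5 col=6 char='d'

Answer: d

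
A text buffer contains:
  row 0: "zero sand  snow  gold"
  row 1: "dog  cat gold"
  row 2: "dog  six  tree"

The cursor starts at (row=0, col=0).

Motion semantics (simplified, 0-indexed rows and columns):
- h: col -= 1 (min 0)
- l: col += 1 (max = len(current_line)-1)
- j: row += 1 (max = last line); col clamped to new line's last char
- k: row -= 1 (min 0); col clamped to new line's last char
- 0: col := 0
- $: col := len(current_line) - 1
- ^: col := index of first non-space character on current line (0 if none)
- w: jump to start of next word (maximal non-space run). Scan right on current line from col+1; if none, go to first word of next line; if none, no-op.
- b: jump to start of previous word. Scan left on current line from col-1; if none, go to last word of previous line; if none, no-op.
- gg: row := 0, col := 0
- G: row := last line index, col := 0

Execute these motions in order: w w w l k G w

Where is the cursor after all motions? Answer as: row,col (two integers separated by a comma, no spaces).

After 1 (w): row=0 col=5 char='s'
After 2 (w): row=0 col=11 char='s'
After 3 (w): row=0 col=17 char='g'
After 4 (l): row=0 col=18 char='o'
After 5 (k): row=0 col=18 char='o'
After 6 (G): row=2 col=0 char='d'
After 7 (w): row=2 col=5 char='s'

Answer: 2,5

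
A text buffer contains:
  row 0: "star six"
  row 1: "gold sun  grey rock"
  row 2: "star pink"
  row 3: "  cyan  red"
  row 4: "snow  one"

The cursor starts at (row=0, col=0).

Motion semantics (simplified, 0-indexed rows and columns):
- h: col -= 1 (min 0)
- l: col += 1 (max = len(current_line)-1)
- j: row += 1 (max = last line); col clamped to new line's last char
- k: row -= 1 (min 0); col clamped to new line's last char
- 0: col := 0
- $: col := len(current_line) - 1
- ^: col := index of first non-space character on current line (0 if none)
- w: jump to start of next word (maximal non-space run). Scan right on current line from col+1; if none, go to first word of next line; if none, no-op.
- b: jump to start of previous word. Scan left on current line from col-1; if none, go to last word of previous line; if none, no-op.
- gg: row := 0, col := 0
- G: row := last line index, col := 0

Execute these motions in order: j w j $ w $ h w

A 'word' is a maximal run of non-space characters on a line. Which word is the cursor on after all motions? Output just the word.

After 1 (j): row=1 col=0 char='g'
After 2 (w): row=1 col=5 char='s'
After 3 (j): row=2 col=5 char='p'
After 4 ($): row=2 col=8 char='k'
After 5 (w): row=3 col=2 char='c'
After 6 ($): row=3 col=10 char='d'
After 7 (h): row=3 col=9 char='e'
After 8 (w): row=4 col=0 char='s'

Answer: snow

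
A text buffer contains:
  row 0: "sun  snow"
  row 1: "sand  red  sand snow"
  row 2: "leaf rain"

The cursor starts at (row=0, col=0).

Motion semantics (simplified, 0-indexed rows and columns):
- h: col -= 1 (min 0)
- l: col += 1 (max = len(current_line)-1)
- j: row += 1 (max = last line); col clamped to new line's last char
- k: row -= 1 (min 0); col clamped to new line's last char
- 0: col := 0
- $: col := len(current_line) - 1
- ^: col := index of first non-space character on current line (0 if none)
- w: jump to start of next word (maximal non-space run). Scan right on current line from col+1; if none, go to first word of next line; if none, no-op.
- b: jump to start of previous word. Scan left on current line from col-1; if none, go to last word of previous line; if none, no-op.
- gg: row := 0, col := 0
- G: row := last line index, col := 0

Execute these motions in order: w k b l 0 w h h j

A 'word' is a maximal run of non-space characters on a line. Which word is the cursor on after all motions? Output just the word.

Answer: sand

Derivation:
After 1 (w): row=0 col=5 char='s'
After 2 (k): row=0 col=5 char='s'
After 3 (b): row=0 col=0 char='s'
After 4 (l): row=0 col=1 char='u'
After 5 (0): row=0 col=0 char='s'
After 6 (w): row=0 col=5 char='s'
After 7 (h): row=0 col=4 char='_'
After 8 (h): row=0 col=3 char='_'
After 9 (j): row=1 col=3 char='d'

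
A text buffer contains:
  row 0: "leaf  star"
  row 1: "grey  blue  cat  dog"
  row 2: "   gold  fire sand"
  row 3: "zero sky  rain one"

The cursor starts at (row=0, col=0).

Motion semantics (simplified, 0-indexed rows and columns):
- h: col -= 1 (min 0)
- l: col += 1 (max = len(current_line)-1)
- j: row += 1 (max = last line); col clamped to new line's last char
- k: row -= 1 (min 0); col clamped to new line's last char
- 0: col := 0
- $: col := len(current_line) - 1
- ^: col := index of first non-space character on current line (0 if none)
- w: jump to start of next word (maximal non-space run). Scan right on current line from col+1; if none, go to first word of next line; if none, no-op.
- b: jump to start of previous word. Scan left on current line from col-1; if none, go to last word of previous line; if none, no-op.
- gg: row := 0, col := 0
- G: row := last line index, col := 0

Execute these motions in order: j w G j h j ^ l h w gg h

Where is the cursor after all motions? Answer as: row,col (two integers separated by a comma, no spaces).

After 1 (j): row=1 col=0 char='g'
After 2 (w): row=1 col=6 char='b'
After 3 (G): row=3 col=0 char='z'
After 4 (j): row=3 col=0 char='z'
After 5 (h): row=3 col=0 char='z'
After 6 (j): row=3 col=0 char='z'
After 7 (^): row=3 col=0 char='z'
After 8 (l): row=3 col=1 char='e'
After 9 (h): row=3 col=0 char='z'
After 10 (w): row=3 col=5 char='s'
After 11 (gg): row=0 col=0 char='l'
After 12 (h): row=0 col=0 char='l'

Answer: 0,0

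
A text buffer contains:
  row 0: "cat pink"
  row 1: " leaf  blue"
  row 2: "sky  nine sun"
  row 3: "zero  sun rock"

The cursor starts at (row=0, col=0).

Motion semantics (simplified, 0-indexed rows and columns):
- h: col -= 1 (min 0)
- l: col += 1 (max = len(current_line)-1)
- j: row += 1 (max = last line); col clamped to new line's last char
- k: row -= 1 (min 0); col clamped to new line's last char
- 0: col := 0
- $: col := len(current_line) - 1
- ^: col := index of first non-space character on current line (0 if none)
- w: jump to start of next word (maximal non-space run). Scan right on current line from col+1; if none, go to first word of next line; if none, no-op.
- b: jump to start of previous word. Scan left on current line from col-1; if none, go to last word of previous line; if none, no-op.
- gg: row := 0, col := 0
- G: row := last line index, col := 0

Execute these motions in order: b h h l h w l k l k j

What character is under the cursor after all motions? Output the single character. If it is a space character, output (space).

Answer: (space)

Derivation:
After 1 (b): row=0 col=0 char='c'
After 2 (h): row=0 col=0 char='c'
After 3 (h): row=0 col=0 char='c'
After 4 (l): row=0 col=1 char='a'
After 5 (h): row=0 col=0 char='c'
After 6 (w): row=0 col=4 char='p'
After 7 (l): row=0 col=5 char='i'
After 8 (k): row=0 col=5 char='i'
After 9 (l): row=0 col=6 char='n'
After 10 (k): row=0 col=6 char='n'
After 11 (j): row=1 col=6 char='_'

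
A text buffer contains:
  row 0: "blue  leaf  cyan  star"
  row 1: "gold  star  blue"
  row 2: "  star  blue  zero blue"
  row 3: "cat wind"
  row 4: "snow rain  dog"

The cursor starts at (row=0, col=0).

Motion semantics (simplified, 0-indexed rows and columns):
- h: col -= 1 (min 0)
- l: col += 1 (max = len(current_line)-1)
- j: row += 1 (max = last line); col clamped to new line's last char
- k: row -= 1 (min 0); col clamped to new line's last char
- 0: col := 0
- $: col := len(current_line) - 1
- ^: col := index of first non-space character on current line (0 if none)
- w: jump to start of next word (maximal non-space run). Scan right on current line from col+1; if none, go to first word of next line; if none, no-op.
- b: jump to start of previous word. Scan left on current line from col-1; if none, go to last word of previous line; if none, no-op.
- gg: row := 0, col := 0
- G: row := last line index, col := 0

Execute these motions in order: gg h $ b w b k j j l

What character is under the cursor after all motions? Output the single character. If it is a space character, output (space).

After 1 (gg): row=0 col=0 char='b'
After 2 (h): row=0 col=0 char='b'
After 3 ($): row=0 col=21 char='r'
After 4 (b): row=0 col=18 char='s'
After 5 (w): row=1 col=0 char='g'
After 6 (b): row=0 col=18 char='s'
After 7 (k): row=0 col=18 char='s'
After 8 (j): row=1 col=15 char='e'
After 9 (j): row=2 col=15 char='e'
After 10 (l): row=2 col=16 char='r'

Answer: r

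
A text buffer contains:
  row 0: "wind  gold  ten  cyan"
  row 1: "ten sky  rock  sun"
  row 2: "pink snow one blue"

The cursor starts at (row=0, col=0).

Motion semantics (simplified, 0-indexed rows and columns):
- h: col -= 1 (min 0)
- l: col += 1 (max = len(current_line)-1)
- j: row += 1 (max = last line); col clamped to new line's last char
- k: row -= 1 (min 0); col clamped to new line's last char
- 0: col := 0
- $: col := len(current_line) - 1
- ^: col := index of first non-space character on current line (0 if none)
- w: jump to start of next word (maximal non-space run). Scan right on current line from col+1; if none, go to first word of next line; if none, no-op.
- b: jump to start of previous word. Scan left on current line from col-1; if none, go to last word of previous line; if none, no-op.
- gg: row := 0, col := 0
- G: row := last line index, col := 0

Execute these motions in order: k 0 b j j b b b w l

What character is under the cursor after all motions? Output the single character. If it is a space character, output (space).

Answer: o

Derivation:
After 1 (k): row=0 col=0 char='w'
After 2 (0): row=0 col=0 char='w'
After 3 (b): row=0 col=0 char='w'
After 4 (j): row=1 col=0 char='t'
After 5 (j): row=2 col=0 char='p'
After 6 (b): row=1 col=15 char='s'
After 7 (b): row=1 col=9 char='r'
After 8 (b): row=1 col=4 char='s'
After 9 (w): row=1 col=9 char='r'
After 10 (l): row=1 col=10 char='o'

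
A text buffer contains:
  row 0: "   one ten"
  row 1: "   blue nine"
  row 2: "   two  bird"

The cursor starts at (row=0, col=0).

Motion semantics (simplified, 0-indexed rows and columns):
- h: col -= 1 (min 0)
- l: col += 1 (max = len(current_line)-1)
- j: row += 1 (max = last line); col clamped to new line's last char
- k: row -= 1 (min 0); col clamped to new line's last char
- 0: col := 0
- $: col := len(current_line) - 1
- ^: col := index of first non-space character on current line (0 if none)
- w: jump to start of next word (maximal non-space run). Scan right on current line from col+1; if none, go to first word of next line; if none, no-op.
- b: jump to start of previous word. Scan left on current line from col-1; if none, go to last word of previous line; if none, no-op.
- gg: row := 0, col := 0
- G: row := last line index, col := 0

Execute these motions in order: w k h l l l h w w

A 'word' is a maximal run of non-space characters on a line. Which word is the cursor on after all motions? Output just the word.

After 1 (w): row=0 col=3 char='o'
After 2 (k): row=0 col=3 char='o'
After 3 (h): row=0 col=2 char='_'
After 4 (l): row=0 col=3 char='o'
After 5 (l): row=0 col=4 char='n'
After 6 (l): row=0 col=5 char='e'
After 7 (h): row=0 col=4 char='n'
After 8 (w): row=0 col=7 char='t'
After 9 (w): row=1 col=3 char='b'

Answer: blue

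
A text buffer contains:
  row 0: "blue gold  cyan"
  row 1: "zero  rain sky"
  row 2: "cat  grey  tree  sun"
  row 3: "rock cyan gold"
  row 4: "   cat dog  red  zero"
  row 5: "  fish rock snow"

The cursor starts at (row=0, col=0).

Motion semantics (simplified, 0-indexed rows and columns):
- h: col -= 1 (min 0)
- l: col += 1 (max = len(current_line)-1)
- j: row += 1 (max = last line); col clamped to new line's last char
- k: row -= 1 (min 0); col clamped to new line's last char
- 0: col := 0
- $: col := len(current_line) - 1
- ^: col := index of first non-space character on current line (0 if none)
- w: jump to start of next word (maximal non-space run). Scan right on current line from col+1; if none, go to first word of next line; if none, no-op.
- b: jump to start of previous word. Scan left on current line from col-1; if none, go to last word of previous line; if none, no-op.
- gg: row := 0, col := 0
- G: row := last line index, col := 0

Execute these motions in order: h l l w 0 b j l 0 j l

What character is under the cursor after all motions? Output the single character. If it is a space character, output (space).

After 1 (h): row=0 col=0 char='b'
After 2 (l): row=0 col=1 char='l'
After 3 (l): row=0 col=2 char='u'
After 4 (w): row=0 col=5 char='g'
After 5 (0): row=0 col=0 char='b'
After 6 (b): row=0 col=0 char='b'
After 7 (j): row=1 col=0 char='z'
After 8 (l): row=1 col=1 char='e'
After 9 (0): row=1 col=0 char='z'
After 10 (j): row=2 col=0 char='c'
After 11 (l): row=2 col=1 char='a'

Answer: a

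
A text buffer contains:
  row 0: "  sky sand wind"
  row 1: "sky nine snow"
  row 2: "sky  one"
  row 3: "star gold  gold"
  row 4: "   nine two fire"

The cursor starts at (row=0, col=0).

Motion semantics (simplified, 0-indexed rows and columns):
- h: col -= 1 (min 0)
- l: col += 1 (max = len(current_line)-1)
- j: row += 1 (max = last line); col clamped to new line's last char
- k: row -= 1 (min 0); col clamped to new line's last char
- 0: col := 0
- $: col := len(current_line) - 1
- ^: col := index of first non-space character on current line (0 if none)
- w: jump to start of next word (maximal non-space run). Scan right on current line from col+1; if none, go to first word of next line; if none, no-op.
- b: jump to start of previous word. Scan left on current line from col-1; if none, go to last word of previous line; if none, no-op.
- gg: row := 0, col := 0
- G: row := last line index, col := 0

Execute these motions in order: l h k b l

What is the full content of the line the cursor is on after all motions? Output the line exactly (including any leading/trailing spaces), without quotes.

Answer:   sky sand wind

Derivation:
After 1 (l): row=0 col=1 char='_'
After 2 (h): row=0 col=0 char='_'
After 3 (k): row=0 col=0 char='_'
After 4 (b): row=0 col=0 char='_'
After 5 (l): row=0 col=1 char='_'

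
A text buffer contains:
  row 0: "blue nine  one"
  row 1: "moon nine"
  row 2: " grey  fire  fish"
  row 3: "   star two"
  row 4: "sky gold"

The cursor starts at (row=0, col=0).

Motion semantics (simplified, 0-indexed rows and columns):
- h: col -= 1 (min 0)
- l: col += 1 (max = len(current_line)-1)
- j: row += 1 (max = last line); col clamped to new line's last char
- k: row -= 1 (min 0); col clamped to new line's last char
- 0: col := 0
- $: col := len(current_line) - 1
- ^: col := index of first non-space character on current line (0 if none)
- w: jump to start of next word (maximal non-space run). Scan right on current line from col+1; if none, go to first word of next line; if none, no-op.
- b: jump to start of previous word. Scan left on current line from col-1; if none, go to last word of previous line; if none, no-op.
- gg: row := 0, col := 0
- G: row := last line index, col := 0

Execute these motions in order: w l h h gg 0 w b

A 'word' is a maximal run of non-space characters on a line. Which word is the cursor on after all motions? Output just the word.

Answer: blue

Derivation:
After 1 (w): row=0 col=5 char='n'
After 2 (l): row=0 col=6 char='i'
After 3 (h): row=0 col=5 char='n'
After 4 (h): row=0 col=4 char='_'
After 5 (gg): row=0 col=0 char='b'
After 6 (0): row=0 col=0 char='b'
After 7 (w): row=0 col=5 char='n'
After 8 (b): row=0 col=0 char='b'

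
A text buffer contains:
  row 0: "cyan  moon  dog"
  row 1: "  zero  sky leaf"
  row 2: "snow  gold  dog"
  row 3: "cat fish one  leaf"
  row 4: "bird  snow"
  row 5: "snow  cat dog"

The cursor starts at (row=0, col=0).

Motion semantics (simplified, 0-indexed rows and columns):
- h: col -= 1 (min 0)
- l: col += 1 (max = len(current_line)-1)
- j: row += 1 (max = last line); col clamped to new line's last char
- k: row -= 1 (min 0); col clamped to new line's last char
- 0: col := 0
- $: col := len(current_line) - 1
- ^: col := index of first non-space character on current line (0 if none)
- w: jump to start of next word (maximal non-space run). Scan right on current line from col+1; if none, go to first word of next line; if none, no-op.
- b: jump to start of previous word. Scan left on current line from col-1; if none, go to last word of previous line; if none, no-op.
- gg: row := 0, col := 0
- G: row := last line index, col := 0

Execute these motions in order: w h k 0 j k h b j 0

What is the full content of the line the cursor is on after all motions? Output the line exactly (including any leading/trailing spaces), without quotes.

Answer:   zero  sky leaf

Derivation:
After 1 (w): row=0 col=6 char='m'
After 2 (h): row=0 col=5 char='_'
After 3 (k): row=0 col=5 char='_'
After 4 (0): row=0 col=0 char='c'
After 5 (j): row=1 col=0 char='_'
After 6 (k): row=0 col=0 char='c'
After 7 (h): row=0 col=0 char='c'
After 8 (b): row=0 col=0 char='c'
After 9 (j): row=1 col=0 char='_'
After 10 (0): row=1 col=0 char='_'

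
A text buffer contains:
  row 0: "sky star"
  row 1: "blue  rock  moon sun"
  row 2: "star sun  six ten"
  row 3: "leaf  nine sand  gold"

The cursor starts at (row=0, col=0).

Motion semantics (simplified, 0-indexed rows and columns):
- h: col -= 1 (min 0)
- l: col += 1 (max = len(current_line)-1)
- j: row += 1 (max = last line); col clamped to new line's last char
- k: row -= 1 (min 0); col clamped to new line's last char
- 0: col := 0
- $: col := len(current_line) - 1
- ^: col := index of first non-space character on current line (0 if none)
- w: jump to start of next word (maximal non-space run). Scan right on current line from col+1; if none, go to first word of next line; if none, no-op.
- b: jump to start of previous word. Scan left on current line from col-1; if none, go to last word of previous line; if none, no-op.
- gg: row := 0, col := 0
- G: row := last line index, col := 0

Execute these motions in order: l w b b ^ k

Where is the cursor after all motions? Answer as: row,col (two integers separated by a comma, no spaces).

Answer: 0,0

Derivation:
After 1 (l): row=0 col=1 char='k'
After 2 (w): row=0 col=4 char='s'
After 3 (b): row=0 col=0 char='s'
After 4 (b): row=0 col=0 char='s'
After 5 (^): row=0 col=0 char='s'
After 6 (k): row=0 col=0 char='s'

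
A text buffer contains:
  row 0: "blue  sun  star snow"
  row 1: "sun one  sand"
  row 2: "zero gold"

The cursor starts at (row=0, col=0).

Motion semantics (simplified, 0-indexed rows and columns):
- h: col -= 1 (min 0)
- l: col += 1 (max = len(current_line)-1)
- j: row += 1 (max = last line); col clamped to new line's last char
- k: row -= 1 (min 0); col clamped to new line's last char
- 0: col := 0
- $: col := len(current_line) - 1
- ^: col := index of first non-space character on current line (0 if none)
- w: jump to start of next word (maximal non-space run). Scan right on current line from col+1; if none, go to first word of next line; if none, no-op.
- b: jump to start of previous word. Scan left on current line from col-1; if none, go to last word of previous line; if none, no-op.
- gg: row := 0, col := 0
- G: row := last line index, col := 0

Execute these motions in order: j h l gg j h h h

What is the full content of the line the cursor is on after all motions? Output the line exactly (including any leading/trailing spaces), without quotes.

After 1 (j): row=1 col=0 char='s'
After 2 (h): row=1 col=0 char='s'
After 3 (l): row=1 col=1 char='u'
After 4 (gg): row=0 col=0 char='b'
After 5 (j): row=1 col=0 char='s'
After 6 (h): row=1 col=0 char='s'
After 7 (h): row=1 col=0 char='s'
After 8 (h): row=1 col=0 char='s'

Answer: sun one  sand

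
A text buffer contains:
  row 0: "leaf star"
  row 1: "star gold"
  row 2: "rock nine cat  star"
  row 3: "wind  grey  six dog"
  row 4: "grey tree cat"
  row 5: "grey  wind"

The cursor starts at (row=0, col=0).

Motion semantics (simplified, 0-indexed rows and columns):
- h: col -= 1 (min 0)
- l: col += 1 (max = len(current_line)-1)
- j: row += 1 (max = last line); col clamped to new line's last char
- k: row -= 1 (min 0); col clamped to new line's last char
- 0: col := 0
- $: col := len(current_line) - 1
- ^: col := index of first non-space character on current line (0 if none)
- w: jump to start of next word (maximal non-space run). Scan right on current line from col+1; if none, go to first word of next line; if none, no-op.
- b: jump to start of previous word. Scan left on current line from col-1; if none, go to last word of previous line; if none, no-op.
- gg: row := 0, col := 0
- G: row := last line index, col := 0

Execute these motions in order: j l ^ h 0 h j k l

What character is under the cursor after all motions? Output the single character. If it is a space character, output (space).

Answer: t

Derivation:
After 1 (j): row=1 col=0 char='s'
After 2 (l): row=1 col=1 char='t'
After 3 (^): row=1 col=0 char='s'
After 4 (h): row=1 col=0 char='s'
After 5 (0): row=1 col=0 char='s'
After 6 (h): row=1 col=0 char='s'
After 7 (j): row=2 col=0 char='r'
After 8 (k): row=1 col=0 char='s'
After 9 (l): row=1 col=1 char='t'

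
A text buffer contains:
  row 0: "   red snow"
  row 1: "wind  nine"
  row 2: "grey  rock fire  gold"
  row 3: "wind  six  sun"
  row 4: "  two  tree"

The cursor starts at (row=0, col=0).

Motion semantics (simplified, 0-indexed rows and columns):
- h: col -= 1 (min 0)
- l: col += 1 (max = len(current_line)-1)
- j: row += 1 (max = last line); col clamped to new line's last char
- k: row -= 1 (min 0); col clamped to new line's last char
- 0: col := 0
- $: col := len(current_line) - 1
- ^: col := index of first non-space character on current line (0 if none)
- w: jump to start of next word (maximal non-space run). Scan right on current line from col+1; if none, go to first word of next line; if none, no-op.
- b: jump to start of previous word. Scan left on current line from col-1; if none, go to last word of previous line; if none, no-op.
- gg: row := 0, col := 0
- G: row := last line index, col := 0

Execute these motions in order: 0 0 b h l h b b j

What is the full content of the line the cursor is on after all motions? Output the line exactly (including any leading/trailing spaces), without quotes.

After 1 (0): row=0 col=0 char='_'
After 2 (0): row=0 col=0 char='_'
After 3 (b): row=0 col=0 char='_'
After 4 (h): row=0 col=0 char='_'
After 5 (l): row=0 col=1 char='_'
After 6 (h): row=0 col=0 char='_'
After 7 (b): row=0 col=0 char='_'
After 8 (b): row=0 col=0 char='_'
After 9 (j): row=1 col=0 char='w'

Answer: wind  nine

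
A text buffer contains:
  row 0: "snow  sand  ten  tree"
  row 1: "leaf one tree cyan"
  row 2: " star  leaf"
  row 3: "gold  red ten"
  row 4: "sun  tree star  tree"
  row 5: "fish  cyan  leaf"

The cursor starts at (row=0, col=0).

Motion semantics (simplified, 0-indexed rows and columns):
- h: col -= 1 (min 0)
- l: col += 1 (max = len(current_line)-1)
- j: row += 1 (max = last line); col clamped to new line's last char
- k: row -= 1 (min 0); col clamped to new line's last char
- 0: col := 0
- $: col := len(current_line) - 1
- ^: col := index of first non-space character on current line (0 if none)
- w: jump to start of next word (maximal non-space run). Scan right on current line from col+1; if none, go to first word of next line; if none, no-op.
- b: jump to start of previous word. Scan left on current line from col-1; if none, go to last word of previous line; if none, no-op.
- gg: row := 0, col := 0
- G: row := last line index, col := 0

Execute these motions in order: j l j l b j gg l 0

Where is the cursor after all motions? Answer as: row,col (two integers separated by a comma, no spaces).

Answer: 0,0

Derivation:
After 1 (j): row=1 col=0 char='l'
After 2 (l): row=1 col=1 char='e'
After 3 (j): row=2 col=1 char='s'
After 4 (l): row=2 col=2 char='t'
After 5 (b): row=2 col=1 char='s'
After 6 (j): row=3 col=1 char='o'
After 7 (gg): row=0 col=0 char='s'
After 8 (l): row=0 col=1 char='n'
After 9 (0): row=0 col=0 char='s'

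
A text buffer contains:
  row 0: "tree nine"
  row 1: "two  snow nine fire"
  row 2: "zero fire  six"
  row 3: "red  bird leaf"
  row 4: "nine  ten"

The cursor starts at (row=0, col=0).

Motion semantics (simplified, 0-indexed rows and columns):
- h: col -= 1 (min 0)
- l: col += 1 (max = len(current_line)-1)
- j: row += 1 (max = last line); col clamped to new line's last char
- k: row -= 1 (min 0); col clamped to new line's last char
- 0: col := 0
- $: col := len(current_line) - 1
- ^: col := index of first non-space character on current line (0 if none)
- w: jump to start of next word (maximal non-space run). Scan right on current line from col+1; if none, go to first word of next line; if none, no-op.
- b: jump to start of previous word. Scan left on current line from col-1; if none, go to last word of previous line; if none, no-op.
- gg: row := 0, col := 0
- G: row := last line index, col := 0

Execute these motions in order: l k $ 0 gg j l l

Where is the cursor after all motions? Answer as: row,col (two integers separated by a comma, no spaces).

After 1 (l): row=0 col=1 char='r'
After 2 (k): row=0 col=1 char='r'
After 3 ($): row=0 col=8 char='e'
After 4 (0): row=0 col=0 char='t'
After 5 (gg): row=0 col=0 char='t'
After 6 (j): row=1 col=0 char='t'
After 7 (l): row=1 col=1 char='w'
After 8 (l): row=1 col=2 char='o'

Answer: 1,2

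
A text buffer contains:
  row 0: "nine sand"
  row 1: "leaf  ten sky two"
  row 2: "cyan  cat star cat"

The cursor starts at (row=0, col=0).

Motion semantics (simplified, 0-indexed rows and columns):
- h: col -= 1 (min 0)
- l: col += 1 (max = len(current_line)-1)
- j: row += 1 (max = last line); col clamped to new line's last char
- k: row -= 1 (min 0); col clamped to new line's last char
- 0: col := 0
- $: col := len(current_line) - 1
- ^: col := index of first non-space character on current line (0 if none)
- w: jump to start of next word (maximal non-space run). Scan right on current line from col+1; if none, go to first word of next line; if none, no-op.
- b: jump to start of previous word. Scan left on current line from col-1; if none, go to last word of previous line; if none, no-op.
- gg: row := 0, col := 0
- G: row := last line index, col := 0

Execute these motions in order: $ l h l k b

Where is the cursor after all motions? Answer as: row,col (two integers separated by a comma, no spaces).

Answer: 0,5

Derivation:
After 1 ($): row=0 col=8 char='d'
After 2 (l): row=0 col=8 char='d'
After 3 (h): row=0 col=7 char='n'
After 4 (l): row=0 col=8 char='d'
After 5 (k): row=0 col=8 char='d'
After 6 (b): row=0 col=5 char='s'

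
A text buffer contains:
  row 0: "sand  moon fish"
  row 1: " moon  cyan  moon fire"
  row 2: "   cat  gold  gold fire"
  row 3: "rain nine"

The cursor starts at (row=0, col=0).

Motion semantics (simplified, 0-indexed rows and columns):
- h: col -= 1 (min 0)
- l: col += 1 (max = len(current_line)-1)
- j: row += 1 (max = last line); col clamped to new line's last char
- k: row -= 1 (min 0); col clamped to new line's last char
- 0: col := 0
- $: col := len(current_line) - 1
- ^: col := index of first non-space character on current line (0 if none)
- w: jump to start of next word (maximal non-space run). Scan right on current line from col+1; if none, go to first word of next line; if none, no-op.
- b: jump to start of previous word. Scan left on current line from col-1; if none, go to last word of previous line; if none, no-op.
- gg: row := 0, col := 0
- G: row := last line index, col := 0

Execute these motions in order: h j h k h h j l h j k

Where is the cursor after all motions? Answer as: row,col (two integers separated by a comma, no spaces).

After 1 (h): row=0 col=0 char='s'
After 2 (j): row=1 col=0 char='_'
After 3 (h): row=1 col=0 char='_'
After 4 (k): row=0 col=0 char='s'
After 5 (h): row=0 col=0 char='s'
After 6 (h): row=0 col=0 char='s'
After 7 (j): row=1 col=0 char='_'
After 8 (l): row=1 col=1 char='m'
After 9 (h): row=1 col=0 char='_'
After 10 (j): row=2 col=0 char='_'
After 11 (k): row=1 col=0 char='_'

Answer: 1,0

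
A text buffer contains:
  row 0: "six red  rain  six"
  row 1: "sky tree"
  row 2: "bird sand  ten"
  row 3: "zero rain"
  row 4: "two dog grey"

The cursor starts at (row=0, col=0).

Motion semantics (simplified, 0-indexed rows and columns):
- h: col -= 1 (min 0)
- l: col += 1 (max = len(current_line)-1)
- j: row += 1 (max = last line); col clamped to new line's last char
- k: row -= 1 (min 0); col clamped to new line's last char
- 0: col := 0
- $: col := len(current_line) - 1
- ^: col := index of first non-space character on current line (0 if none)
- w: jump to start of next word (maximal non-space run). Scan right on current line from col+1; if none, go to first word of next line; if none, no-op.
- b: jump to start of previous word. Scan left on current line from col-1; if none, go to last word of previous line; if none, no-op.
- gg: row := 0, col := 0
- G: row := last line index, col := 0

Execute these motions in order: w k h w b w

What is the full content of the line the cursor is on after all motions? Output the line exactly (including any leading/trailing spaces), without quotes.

Answer: six red  rain  six

Derivation:
After 1 (w): row=0 col=4 char='r'
After 2 (k): row=0 col=4 char='r'
After 3 (h): row=0 col=3 char='_'
After 4 (w): row=0 col=4 char='r'
After 5 (b): row=0 col=0 char='s'
After 6 (w): row=0 col=4 char='r'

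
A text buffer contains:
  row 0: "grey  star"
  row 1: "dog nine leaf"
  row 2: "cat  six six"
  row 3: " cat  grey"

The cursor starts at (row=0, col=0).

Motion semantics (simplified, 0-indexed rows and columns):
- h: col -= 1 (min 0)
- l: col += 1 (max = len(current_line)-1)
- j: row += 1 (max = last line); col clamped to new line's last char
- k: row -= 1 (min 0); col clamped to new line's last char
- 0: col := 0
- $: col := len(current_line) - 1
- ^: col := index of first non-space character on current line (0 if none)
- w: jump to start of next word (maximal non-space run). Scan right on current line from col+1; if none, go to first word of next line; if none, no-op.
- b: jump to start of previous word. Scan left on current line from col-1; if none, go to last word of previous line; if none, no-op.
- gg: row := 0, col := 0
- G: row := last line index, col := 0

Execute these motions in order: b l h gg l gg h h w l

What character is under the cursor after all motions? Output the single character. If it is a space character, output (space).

After 1 (b): row=0 col=0 char='g'
After 2 (l): row=0 col=1 char='r'
After 3 (h): row=0 col=0 char='g'
After 4 (gg): row=0 col=0 char='g'
After 5 (l): row=0 col=1 char='r'
After 6 (gg): row=0 col=0 char='g'
After 7 (h): row=0 col=0 char='g'
After 8 (h): row=0 col=0 char='g'
After 9 (w): row=0 col=6 char='s'
After 10 (l): row=0 col=7 char='t'

Answer: t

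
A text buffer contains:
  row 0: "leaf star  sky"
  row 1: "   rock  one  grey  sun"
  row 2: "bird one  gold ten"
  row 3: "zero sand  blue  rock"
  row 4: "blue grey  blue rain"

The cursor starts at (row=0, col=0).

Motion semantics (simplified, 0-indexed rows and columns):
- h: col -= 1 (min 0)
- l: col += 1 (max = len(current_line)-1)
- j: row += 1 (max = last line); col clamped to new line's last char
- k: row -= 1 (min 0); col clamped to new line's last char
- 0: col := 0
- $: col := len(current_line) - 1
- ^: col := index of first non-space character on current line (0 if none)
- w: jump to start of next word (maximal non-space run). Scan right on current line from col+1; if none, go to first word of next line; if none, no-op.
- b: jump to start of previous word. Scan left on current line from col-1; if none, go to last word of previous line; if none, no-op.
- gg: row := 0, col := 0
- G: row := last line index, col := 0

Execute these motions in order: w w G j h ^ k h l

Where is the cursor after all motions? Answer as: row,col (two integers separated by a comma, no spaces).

Answer: 3,1

Derivation:
After 1 (w): row=0 col=5 char='s'
After 2 (w): row=0 col=11 char='s'
After 3 (G): row=4 col=0 char='b'
After 4 (j): row=4 col=0 char='b'
After 5 (h): row=4 col=0 char='b'
After 6 (^): row=4 col=0 char='b'
After 7 (k): row=3 col=0 char='z'
After 8 (h): row=3 col=0 char='z'
After 9 (l): row=3 col=1 char='e'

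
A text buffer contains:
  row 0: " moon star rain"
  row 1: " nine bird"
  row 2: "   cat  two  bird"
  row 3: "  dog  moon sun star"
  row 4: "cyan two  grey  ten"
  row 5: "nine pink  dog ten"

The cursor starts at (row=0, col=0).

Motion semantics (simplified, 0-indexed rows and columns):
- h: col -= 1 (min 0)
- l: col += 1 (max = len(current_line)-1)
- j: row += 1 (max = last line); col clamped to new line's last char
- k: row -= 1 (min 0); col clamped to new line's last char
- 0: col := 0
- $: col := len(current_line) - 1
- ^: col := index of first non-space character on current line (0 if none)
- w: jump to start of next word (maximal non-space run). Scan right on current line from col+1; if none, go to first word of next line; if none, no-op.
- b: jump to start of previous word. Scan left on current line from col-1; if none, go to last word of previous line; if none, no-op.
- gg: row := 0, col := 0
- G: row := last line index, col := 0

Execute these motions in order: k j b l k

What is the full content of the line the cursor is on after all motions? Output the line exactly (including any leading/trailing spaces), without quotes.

Answer:  moon star rain

Derivation:
After 1 (k): row=0 col=0 char='_'
After 2 (j): row=1 col=0 char='_'
After 3 (b): row=0 col=11 char='r'
After 4 (l): row=0 col=12 char='a'
After 5 (k): row=0 col=12 char='a'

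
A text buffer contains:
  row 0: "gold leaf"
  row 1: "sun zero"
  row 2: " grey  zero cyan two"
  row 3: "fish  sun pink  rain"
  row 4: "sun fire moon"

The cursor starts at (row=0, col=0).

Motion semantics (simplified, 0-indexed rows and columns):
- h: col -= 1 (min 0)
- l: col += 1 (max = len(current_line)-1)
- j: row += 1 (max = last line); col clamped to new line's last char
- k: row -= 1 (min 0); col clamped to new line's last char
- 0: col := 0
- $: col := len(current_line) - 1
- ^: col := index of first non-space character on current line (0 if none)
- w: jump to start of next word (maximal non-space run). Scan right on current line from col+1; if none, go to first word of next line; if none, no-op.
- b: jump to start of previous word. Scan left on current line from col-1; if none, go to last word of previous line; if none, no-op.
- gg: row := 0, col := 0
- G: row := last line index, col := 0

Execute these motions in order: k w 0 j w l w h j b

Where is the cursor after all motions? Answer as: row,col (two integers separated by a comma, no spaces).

Answer: 2,17

Derivation:
After 1 (k): row=0 col=0 char='g'
After 2 (w): row=0 col=5 char='l'
After 3 (0): row=0 col=0 char='g'
After 4 (j): row=1 col=0 char='s'
After 5 (w): row=1 col=4 char='z'
After 6 (l): row=1 col=5 char='e'
After 7 (w): row=2 col=1 char='g'
After 8 (h): row=2 col=0 char='_'
After 9 (j): row=3 col=0 char='f'
After 10 (b): row=2 col=17 char='t'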